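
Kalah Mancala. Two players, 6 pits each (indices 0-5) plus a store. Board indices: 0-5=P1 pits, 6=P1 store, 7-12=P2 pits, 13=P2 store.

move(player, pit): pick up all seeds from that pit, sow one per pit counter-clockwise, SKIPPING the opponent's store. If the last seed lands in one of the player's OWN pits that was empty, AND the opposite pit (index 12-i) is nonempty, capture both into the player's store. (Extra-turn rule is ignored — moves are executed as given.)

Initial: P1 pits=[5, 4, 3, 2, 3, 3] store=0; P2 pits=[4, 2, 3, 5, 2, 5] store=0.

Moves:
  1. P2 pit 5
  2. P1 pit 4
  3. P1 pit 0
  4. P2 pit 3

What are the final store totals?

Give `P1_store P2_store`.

Answer: 2 2

Derivation:
Move 1: P2 pit5 -> P1=[6,5,4,3,3,3](0) P2=[4,2,3,5,2,0](1)
Move 2: P1 pit4 -> P1=[6,5,4,3,0,4](1) P2=[5,2,3,5,2,0](1)
Move 3: P1 pit0 -> P1=[0,6,5,4,1,5](2) P2=[5,2,3,5,2,0](1)
Move 4: P2 pit3 -> P1=[1,7,5,4,1,5](2) P2=[5,2,3,0,3,1](2)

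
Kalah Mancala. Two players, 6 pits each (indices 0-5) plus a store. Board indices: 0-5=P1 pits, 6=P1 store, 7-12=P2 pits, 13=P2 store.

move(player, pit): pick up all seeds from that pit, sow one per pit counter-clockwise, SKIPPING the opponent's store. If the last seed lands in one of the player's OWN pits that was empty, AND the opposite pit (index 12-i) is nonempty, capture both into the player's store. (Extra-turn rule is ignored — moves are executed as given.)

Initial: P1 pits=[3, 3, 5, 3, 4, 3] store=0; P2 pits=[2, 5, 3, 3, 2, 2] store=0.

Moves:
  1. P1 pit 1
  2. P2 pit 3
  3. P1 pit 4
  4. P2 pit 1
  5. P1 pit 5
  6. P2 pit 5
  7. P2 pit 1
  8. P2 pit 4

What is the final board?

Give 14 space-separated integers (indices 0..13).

Answer: 6 2 7 4 0 0 2 4 0 7 1 0 1 4

Derivation:
Move 1: P1 pit1 -> P1=[3,0,6,4,5,3](0) P2=[2,5,3,3,2,2](0)
Move 2: P2 pit3 -> P1=[3,0,6,4,5,3](0) P2=[2,5,3,0,3,3](1)
Move 3: P1 pit4 -> P1=[3,0,6,4,0,4](1) P2=[3,6,4,0,3,3](1)
Move 4: P2 pit1 -> P1=[4,0,6,4,0,4](1) P2=[3,0,5,1,4,4](2)
Move 5: P1 pit5 -> P1=[4,0,6,4,0,0](2) P2=[4,1,6,1,4,4](2)
Move 6: P2 pit5 -> P1=[5,1,7,4,0,0](2) P2=[4,1,6,1,4,0](3)
Move 7: P2 pit1 -> P1=[5,1,7,4,0,0](2) P2=[4,0,7,1,4,0](3)
Move 8: P2 pit4 -> P1=[6,2,7,4,0,0](2) P2=[4,0,7,1,0,1](4)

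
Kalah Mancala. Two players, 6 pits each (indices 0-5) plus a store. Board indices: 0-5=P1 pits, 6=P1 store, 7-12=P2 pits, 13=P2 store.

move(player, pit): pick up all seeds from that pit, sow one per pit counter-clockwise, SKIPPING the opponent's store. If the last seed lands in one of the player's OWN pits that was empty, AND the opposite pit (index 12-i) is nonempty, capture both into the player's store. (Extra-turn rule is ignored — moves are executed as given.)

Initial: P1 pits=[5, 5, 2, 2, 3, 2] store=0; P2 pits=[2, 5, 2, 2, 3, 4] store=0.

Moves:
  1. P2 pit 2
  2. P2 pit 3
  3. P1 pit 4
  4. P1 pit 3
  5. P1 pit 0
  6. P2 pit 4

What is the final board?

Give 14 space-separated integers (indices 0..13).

Answer: 1 7 4 1 2 5 1 3 5 0 0 0 6 2

Derivation:
Move 1: P2 pit2 -> P1=[5,5,2,2,3,2](0) P2=[2,5,0,3,4,4](0)
Move 2: P2 pit3 -> P1=[5,5,2,2,3,2](0) P2=[2,5,0,0,5,5](1)
Move 3: P1 pit4 -> P1=[5,5,2,2,0,3](1) P2=[3,5,0,0,5,5](1)
Move 4: P1 pit3 -> P1=[5,5,2,0,1,4](1) P2=[3,5,0,0,5,5](1)
Move 5: P1 pit0 -> P1=[0,6,3,1,2,5](1) P2=[3,5,0,0,5,5](1)
Move 6: P2 pit4 -> P1=[1,7,4,1,2,5](1) P2=[3,5,0,0,0,6](2)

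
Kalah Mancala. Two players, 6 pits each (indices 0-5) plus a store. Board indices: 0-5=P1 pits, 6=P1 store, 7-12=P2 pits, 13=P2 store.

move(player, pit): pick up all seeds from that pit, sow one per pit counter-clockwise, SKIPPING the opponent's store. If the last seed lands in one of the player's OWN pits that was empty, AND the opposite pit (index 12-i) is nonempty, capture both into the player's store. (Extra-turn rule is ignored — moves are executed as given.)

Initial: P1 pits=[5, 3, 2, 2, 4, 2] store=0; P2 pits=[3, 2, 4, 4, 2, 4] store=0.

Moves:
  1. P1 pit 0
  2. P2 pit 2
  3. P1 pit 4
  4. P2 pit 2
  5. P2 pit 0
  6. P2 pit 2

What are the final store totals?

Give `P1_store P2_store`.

Answer: 1 1

Derivation:
Move 1: P1 pit0 -> P1=[0,4,3,3,5,3](0) P2=[3,2,4,4,2,4](0)
Move 2: P2 pit2 -> P1=[0,4,3,3,5,3](0) P2=[3,2,0,5,3,5](1)
Move 3: P1 pit4 -> P1=[0,4,3,3,0,4](1) P2=[4,3,1,5,3,5](1)
Move 4: P2 pit2 -> P1=[0,4,3,3,0,4](1) P2=[4,3,0,6,3,5](1)
Move 5: P2 pit0 -> P1=[0,4,3,3,0,4](1) P2=[0,4,1,7,4,5](1)
Move 6: P2 pit2 -> P1=[0,4,3,3,0,4](1) P2=[0,4,0,8,4,5](1)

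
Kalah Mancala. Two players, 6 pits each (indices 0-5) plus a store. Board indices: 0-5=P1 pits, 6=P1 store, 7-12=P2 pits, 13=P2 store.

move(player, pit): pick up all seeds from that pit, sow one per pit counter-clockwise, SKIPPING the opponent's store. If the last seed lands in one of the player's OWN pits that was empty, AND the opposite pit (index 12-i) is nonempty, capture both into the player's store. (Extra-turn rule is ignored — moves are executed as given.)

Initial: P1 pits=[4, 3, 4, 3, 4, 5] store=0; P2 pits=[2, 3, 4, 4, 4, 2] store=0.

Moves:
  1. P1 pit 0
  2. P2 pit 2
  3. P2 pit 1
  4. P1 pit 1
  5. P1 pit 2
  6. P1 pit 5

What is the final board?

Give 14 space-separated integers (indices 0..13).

Answer: 0 0 0 6 7 0 2 4 2 2 7 7 4 1

Derivation:
Move 1: P1 pit0 -> P1=[0,4,5,4,5,5](0) P2=[2,3,4,4,4,2](0)
Move 2: P2 pit2 -> P1=[0,4,5,4,5,5](0) P2=[2,3,0,5,5,3](1)
Move 3: P2 pit1 -> P1=[0,4,5,4,5,5](0) P2=[2,0,1,6,6,3](1)
Move 4: P1 pit1 -> P1=[0,0,6,5,6,6](0) P2=[2,0,1,6,6,3](1)
Move 5: P1 pit2 -> P1=[0,0,0,6,7,7](1) P2=[3,1,1,6,6,3](1)
Move 6: P1 pit5 -> P1=[0,0,0,6,7,0](2) P2=[4,2,2,7,7,4](1)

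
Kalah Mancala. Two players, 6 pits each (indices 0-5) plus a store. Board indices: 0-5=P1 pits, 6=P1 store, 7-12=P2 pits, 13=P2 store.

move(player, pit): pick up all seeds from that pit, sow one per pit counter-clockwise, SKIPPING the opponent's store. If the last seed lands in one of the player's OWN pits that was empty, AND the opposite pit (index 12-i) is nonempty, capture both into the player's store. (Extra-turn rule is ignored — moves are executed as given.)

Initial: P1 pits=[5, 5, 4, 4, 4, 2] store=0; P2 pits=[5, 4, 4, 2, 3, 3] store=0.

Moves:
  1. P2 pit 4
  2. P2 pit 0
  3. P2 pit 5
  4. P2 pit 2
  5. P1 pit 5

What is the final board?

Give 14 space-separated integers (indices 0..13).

Answer: 8 6 5 5 4 0 1 1 5 0 4 2 1 3

Derivation:
Move 1: P2 pit4 -> P1=[6,5,4,4,4,2](0) P2=[5,4,4,2,0,4](1)
Move 2: P2 pit0 -> P1=[6,5,4,4,4,2](0) P2=[0,5,5,3,1,5](1)
Move 3: P2 pit5 -> P1=[7,6,5,5,4,2](0) P2=[0,5,5,3,1,0](2)
Move 4: P2 pit2 -> P1=[8,6,5,5,4,2](0) P2=[0,5,0,4,2,1](3)
Move 5: P1 pit5 -> P1=[8,6,5,5,4,0](1) P2=[1,5,0,4,2,1](3)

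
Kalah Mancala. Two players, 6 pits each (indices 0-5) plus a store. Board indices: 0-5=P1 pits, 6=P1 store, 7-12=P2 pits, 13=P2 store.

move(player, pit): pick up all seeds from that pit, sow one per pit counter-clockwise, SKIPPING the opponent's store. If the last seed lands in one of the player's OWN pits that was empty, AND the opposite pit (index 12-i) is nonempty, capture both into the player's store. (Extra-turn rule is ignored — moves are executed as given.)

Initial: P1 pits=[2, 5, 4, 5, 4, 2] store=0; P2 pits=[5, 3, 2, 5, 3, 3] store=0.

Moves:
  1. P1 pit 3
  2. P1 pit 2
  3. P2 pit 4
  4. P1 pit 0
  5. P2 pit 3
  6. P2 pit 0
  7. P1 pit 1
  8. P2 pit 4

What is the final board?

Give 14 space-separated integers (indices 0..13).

Answer: 1 0 2 3 7 5 3 1 6 3 1 0 7 4

Derivation:
Move 1: P1 pit3 -> P1=[2,5,4,0,5,3](1) P2=[6,4,2,5,3,3](0)
Move 2: P1 pit2 -> P1=[2,5,0,1,6,4](2) P2=[6,4,2,5,3,3](0)
Move 3: P2 pit4 -> P1=[3,5,0,1,6,4](2) P2=[6,4,2,5,0,4](1)
Move 4: P1 pit0 -> P1=[0,6,1,2,6,4](2) P2=[6,4,2,5,0,4](1)
Move 5: P2 pit3 -> P1=[1,7,1,2,6,4](2) P2=[6,4,2,0,1,5](2)
Move 6: P2 pit0 -> P1=[1,7,1,2,6,4](2) P2=[0,5,3,1,2,6](3)
Move 7: P1 pit1 -> P1=[1,0,2,3,7,5](3) P2=[1,6,3,1,2,6](3)
Move 8: P2 pit4 -> P1=[1,0,2,3,7,5](3) P2=[1,6,3,1,0,7](4)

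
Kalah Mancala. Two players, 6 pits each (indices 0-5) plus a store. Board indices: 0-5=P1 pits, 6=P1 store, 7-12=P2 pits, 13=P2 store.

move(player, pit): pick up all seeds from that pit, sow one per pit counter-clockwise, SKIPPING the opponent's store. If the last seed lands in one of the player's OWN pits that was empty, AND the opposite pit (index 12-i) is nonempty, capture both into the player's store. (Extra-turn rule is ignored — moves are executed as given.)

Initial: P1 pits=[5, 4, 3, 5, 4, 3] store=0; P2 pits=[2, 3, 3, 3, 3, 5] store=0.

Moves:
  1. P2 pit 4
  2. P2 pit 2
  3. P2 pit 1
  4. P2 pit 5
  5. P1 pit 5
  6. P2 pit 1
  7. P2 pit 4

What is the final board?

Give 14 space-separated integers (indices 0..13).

Move 1: P2 pit4 -> P1=[6,4,3,5,4,3](0) P2=[2,3,3,3,0,6](1)
Move 2: P2 pit2 -> P1=[6,4,3,5,4,3](0) P2=[2,3,0,4,1,7](1)
Move 3: P2 pit1 -> P1=[6,4,3,5,4,3](0) P2=[2,0,1,5,2,7](1)
Move 4: P2 pit5 -> P1=[7,5,4,6,5,4](0) P2=[2,0,1,5,2,0](2)
Move 5: P1 pit5 -> P1=[7,5,4,6,5,0](1) P2=[3,1,2,5,2,0](2)
Move 6: P2 pit1 -> P1=[7,5,4,6,5,0](1) P2=[3,0,3,5,2,0](2)
Move 7: P2 pit4 -> P1=[7,5,4,6,5,0](1) P2=[3,0,3,5,0,1](3)

Answer: 7 5 4 6 5 0 1 3 0 3 5 0 1 3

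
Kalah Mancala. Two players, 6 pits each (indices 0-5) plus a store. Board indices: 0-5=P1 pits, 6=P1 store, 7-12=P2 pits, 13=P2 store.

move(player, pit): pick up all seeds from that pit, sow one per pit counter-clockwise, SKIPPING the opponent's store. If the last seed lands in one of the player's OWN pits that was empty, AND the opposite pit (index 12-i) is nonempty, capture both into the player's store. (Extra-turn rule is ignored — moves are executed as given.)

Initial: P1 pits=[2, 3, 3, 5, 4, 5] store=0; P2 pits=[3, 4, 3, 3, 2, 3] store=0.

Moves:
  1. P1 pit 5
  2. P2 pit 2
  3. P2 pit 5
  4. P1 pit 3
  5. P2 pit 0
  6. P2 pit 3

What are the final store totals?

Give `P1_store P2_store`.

Answer: 2 7

Derivation:
Move 1: P1 pit5 -> P1=[2,3,3,5,4,0](1) P2=[4,5,4,4,2,3](0)
Move 2: P2 pit2 -> P1=[2,3,3,5,4,0](1) P2=[4,5,0,5,3,4](1)
Move 3: P2 pit5 -> P1=[3,4,4,5,4,0](1) P2=[4,5,0,5,3,0](2)
Move 4: P1 pit3 -> P1=[3,4,4,0,5,1](2) P2=[5,6,0,5,3,0](2)
Move 5: P2 pit0 -> P1=[0,4,4,0,5,1](2) P2=[0,7,1,6,4,0](6)
Move 6: P2 pit3 -> P1=[1,5,5,0,5,1](2) P2=[0,7,1,0,5,1](7)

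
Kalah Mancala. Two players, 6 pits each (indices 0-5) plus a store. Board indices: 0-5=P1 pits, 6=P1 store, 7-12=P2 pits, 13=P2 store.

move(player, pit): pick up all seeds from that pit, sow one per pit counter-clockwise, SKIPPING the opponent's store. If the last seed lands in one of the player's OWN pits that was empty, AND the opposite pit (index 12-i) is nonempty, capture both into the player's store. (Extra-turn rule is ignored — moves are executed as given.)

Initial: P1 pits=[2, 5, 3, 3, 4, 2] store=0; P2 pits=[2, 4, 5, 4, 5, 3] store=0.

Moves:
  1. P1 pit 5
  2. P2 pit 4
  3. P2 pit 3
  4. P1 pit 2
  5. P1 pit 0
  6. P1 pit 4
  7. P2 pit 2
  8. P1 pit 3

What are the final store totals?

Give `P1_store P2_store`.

Answer: 4 3

Derivation:
Move 1: P1 pit5 -> P1=[2,5,3,3,4,0](1) P2=[3,4,5,4,5,3](0)
Move 2: P2 pit4 -> P1=[3,6,4,3,4,0](1) P2=[3,4,5,4,0,4](1)
Move 3: P2 pit3 -> P1=[4,6,4,3,4,0](1) P2=[3,4,5,0,1,5](2)
Move 4: P1 pit2 -> P1=[4,6,0,4,5,1](2) P2=[3,4,5,0,1,5](2)
Move 5: P1 pit0 -> P1=[0,7,1,5,6,1](2) P2=[3,4,5,0,1,5](2)
Move 6: P1 pit4 -> P1=[0,7,1,5,0,2](3) P2=[4,5,6,1,1,5](2)
Move 7: P2 pit2 -> P1=[1,8,1,5,0,2](3) P2=[4,5,0,2,2,6](3)
Move 8: P1 pit3 -> P1=[1,8,1,0,1,3](4) P2=[5,6,0,2,2,6](3)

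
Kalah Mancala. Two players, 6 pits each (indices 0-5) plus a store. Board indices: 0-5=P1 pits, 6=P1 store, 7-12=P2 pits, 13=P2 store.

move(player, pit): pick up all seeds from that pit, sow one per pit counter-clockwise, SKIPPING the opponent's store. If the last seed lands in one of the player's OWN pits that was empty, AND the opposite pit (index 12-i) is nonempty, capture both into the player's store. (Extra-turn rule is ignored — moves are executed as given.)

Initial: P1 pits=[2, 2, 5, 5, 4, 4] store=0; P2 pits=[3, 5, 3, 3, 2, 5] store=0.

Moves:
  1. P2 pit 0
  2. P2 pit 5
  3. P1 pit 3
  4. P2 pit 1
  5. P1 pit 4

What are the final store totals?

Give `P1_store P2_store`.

Move 1: P2 pit0 -> P1=[2,2,5,5,4,4](0) P2=[0,6,4,4,2,5](0)
Move 2: P2 pit5 -> P1=[3,3,6,6,4,4](0) P2=[0,6,4,4,2,0](1)
Move 3: P1 pit3 -> P1=[3,3,6,0,5,5](1) P2=[1,7,5,4,2,0](1)
Move 4: P2 pit1 -> P1=[4,4,6,0,5,5](1) P2=[1,0,6,5,3,1](2)
Move 5: P1 pit4 -> P1=[4,4,6,0,0,6](2) P2=[2,1,7,5,3,1](2)

Answer: 2 2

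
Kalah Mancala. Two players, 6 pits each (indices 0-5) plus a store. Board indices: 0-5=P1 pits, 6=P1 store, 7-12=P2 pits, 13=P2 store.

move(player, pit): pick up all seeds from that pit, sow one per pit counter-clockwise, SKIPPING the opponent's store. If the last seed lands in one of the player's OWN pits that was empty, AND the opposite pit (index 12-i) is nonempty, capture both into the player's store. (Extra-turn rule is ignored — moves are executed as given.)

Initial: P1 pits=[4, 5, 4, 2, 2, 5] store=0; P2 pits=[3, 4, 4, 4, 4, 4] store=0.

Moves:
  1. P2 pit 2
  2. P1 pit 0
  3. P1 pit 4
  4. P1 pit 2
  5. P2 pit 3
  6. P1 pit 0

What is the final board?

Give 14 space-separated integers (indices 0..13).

Move 1: P2 pit2 -> P1=[4,5,4,2,2,5](0) P2=[3,4,0,5,5,5](1)
Move 2: P1 pit0 -> P1=[0,6,5,3,3,5](0) P2=[3,4,0,5,5,5](1)
Move 3: P1 pit4 -> P1=[0,6,5,3,0,6](1) P2=[4,4,0,5,5,5](1)
Move 4: P1 pit2 -> P1=[0,6,0,4,1,7](2) P2=[5,4,0,5,5,5](1)
Move 5: P2 pit3 -> P1=[1,7,0,4,1,7](2) P2=[5,4,0,0,6,6](2)
Move 6: P1 pit0 -> P1=[0,8,0,4,1,7](2) P2=[5,4,0,0,6,6](2)

Answer: 0 8 0 4 1 7 2 5 4 0 0 6 6 2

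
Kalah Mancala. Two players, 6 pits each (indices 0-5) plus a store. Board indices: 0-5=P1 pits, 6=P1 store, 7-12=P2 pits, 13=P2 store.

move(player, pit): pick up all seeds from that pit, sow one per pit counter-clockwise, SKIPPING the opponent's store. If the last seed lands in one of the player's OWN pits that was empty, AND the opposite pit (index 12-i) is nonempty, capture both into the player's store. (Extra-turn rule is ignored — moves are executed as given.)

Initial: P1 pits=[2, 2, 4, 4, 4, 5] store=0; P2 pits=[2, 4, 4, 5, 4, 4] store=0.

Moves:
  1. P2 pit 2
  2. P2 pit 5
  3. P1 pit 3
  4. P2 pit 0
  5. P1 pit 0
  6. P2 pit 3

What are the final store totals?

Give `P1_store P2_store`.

Move 1: P2 pit2 -> P1=[2,2,4,4,4,5](0) P2=[2,4,0,6,5,5](1)
Move 2: P2 pit5 -> P1=[3,3,5,5,4,5](0) P2=[2,4,0,6,5,0](2)
Move 3: P1 pit3 -> P1=[3,3,5,0,5,6](1) P2=[3,5,0,6,5,0](2)
Move 4: P2 pit0 -> P1=[3,3,5,0,5,6](1) P2=[0,6,1,7,5,0](2)
Move 5: P1 pit0 -> P1=[0,4,6,0,5,6](3) P2=[0,6,0,7,5,0](2)
Move 6: P2 pit3 -> P1=[1,5,7,1,5,6](3) P2=[0,6,0,0,6,1](3)

Answer: 3 3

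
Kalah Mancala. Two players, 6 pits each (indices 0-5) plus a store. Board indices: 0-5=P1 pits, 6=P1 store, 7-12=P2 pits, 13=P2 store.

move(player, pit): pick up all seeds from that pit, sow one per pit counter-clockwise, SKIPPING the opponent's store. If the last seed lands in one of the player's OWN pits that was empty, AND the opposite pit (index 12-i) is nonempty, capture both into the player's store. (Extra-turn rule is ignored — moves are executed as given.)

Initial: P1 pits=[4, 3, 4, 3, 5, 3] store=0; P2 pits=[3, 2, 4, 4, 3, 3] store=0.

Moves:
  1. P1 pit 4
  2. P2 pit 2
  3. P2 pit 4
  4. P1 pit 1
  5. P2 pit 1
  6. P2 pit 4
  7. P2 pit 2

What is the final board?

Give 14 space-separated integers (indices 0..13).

Answer: 6 0 5 4 1 5 1 4 0 0 7 0 6 2

Derivation:
Move 1: P1 pit4 -> P1=[4,3,4,3,0,4](1) P2=[4,3,5,4,3,3](0)
Move 2: P2 pit2 -> P1=[5,3,4,3,0,4](1) P2=[4,3,0,5,4,4](1)
Move 3: P2 pit4 -> P1=[6,4,4,3,0,4](1) P2=[4,3,0,5,0,5](2)
Move 4: P1 pit1 -> P1=[6,0,5,4,1,5](1) P2=[4,3,0,5,0,5](2)
Move 5: P2 pit1 -> P1=[6,0,5,4,1,5](1) P2=[4,0,1,6,1,5](2)
Move 6: P2 pit4 -> P1=[6,0,5,4,1,5](1) P2=[4,0,1,6,0,6](2)
Move 7: P2 pit2 -> P1=[6,0,5,4,1,5](1) P2=[4,0,0,7,0,6](2)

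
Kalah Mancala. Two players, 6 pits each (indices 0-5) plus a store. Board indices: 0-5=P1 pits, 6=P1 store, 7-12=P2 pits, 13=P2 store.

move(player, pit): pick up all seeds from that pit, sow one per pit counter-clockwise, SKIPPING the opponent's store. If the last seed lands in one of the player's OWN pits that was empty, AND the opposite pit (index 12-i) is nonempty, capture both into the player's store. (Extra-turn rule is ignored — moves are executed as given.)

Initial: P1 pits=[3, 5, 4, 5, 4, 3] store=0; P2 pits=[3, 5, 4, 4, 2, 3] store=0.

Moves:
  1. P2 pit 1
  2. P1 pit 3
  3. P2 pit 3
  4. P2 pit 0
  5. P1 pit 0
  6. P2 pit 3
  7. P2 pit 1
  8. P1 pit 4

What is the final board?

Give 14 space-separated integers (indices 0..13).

Answer: 0 7 0 1 0 5 2 1 1 8 1 6 5 8

Derivation:
Move 1: P2 pit1 -> P1=[3,5,4,5,4,3](0) P2=[3,0,5,5,3,4](1)
Move 2: P1 pit3 -> P1=[3,5,4,0,5,4](1) P2=[4,1,5,5,3,4](1)
Move 3: P2 pit3 -> P1=[4,6,4,0,5,4](1) P2=[4,1,5,0,4,5](2)
Move 4: P2 pit0 -> P1=[4,6,4,0,5,4](1) P2=[0,2,6,1,5,5](2)
Move 5: P1 pit0 -> P1=[0,7,5,1,6,4](1) P2=[0,2,6,1,5,5](2)
Move 6: P2 pit3 -> P1=[0,7,5,1,6,4](1) P2=[0,2,6,0,6,5](2)
Move 7: P2 pit1 -> P1=[0,7,0,1,6,4](1) P2=[0,0,7,0,6,5](8)
Move 8: P1 pit4 -> P1=[0,7,0,1,0,5](2) P2=[1,1,8,1,6,5](8)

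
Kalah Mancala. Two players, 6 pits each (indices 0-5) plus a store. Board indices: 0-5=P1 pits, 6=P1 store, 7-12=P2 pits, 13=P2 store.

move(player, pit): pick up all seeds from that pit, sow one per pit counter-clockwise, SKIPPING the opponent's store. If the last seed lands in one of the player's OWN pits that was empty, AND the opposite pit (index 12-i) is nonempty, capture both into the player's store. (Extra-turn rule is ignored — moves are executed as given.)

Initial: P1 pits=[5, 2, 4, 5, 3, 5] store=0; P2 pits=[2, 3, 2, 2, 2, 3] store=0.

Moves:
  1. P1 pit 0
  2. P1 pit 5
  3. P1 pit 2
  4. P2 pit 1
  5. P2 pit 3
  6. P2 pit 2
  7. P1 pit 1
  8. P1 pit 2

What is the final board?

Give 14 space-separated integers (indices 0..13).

Answer: 1 0 0 9 6 1 2 4 0 0 1 6 6 2

Derivation:
Move 1: P1 pit0 -> P1=[0,3,5,6,4,6](0) P2=[2,3,2,2,2,3](0)
Move 2: P1 pit5 -> P1=[0,3,5,6,4,0](1) P2=[3,4,3,3,3,3](0)
Move 3: P1 pit2 -> P1=[0,3,0,7,5,1](2) P2=[4,4,3,3,3,3](0)
Move 4: P2 pit1 -> P1=[0,3,0,7,5,1](2) P2=[4,0,4,4,4,4](0)
Move 5: P2 pit3 -> P1=[1,3,0,7,5,1](2) P2=[4,0,4,0,5,5](1)
Move 6: P2 pit2 -> P1=[1,3,0,7,5,1](2) P2=[4,0,0,1,6,6](2)
Move 7: P1 pit1 -> P1=[1,0,1,8,6,1](2) P2=[4,0,0,1,6,6](2)
Move 8: P1 pit2 -> P1=[1,0,0,9,6,1](2) P2=[4,0,0,1,6,6](2)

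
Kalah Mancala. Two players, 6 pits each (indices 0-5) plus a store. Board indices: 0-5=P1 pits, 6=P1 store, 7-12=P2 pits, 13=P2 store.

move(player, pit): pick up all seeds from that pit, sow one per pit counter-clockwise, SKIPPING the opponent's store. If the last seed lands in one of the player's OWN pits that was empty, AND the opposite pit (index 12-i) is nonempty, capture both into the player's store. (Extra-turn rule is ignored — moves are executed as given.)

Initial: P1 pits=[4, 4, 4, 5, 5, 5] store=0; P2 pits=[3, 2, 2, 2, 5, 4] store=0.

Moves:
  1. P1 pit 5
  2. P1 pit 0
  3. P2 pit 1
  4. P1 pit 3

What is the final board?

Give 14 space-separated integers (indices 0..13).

Move 1: P1 pit5 -> P1=[4,4,4,5,5,0](1) P2=[4,3,3,3,5,4](0)
Move 2: P1 pit0 -> P1=[0,5,5,6,6,0](1) P2=[4,3,3,3,5,4](0)
Move 3: P2 pit1 -> P1=[0,5,5,6,6,0](1) P2=[4,0,4,4,6,4](0)
Move 4: P1 pit3 -> P1=[0,5,5,0,7,1](2) P2=[5,1,5,4,6,4](0)

Answer: 0 5 5 0 7 1 2 5 1 5 4 6 4 0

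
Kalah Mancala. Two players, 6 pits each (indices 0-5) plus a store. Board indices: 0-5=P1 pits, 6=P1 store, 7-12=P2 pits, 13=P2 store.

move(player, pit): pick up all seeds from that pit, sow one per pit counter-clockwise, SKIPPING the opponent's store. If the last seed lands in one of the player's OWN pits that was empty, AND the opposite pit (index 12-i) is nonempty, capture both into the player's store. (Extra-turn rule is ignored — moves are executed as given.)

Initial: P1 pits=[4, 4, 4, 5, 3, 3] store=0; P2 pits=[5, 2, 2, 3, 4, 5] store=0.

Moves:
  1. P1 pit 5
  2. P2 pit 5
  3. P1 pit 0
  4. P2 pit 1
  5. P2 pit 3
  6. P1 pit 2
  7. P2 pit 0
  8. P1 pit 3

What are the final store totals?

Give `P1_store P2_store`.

Answer: 10 2

Derivation:
Move 1: P1 pit5 -> P1=[4,4,4,5,3,0](1) P2=[6,3,2,3,4,5](0)
Move 2: P2 pit5 -> P1=[5,5,5,6,3,0](1) P2=[6,3,2,3,4,0](1)
Move 3: P1 pit0 -> P1=[0,6,6,7,4,0](8) P2=[0,3,2,3,4,0](1)
Move 4: P2 pit1 -> P1=[0,6,6,7,4,0](8) P2=[0,0,3,4,5,0](1)
Move 5: P2 pit3 -> P1=[1,6,6,7,4,0](8) P2=[0,0,3,0,6,1](2)
Move 6: P1 pit2 -> P1=[1,6,0,8,5,1](9) P2=[1,1,3,0,6,1](2)
Move 7: P2 pit0 -> P1=[1,6,0,8,5,1](9) P2=[0,2,3,0,6,1](2)
Move 8: P1 pit3 -> P1=[1,6,0,0,6,2](10) P2=[1,3,4,1,7,1](2)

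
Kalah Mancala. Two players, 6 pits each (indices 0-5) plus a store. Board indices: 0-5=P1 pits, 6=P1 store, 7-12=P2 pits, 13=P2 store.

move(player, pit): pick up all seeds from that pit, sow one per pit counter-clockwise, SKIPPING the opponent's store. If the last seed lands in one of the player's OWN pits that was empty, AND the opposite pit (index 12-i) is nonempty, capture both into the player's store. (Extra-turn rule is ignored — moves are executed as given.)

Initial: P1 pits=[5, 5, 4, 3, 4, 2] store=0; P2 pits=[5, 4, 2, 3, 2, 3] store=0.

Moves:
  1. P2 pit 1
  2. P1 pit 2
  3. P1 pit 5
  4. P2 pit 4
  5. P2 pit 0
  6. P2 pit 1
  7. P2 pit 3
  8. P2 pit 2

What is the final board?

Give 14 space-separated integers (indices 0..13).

Move 1: P2 pit1 -> P1=[5,5,4,3,4,2](0) P2=[5,0,3,4,3,4](0)
Move 2: P1 pit2 -> P1=[5,5,0,4,5,3](1) P2=[5,0,3,4,3,4](0)
Move 3: P1 pit5 -> P1=[5,5,0,4,5,0](2) P2=[6,1,3,4,3,4](0)
Move 4: P2 pit4 -> P1=[6,5,0,4,5,0](2) P2=[6,1,3,4,0,5](1)
Move 5: P2 pit0 -> P1=[6,5,0,4,5,0](2) P2=[0,2,4,5,1,6](2)
Move 6: P2 pit1 -> P1=[6,5,0,4,5,0](2) P2=[0,0,5,6,1,6](2)
Move 7: P2 pit3 -> P1=[7,6,1,4,5,0](2) P2=[0,0,5,0,2,7](3)
Move 8: P2 pit2 -> P1=[8,6,1,4,5,0](2) P2=[0,0,0,1,3,8](4)

Answer: 8 6 1 4 5 0 2 0 0 0 1 3 8 4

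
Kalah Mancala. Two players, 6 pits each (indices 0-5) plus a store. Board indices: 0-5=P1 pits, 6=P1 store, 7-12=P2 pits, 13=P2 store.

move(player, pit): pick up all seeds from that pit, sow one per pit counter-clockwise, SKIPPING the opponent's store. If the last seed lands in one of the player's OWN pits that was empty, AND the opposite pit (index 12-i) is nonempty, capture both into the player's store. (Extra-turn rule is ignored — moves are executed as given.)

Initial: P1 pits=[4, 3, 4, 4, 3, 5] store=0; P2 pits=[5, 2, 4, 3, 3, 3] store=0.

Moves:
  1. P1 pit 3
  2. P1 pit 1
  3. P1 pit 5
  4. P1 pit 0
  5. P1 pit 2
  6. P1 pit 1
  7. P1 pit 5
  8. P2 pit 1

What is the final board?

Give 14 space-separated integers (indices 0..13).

Answer: 0 0 0 3 7 0 9 8 0 6 1 5 4 0

Derivation:
Move 1: P1 pit3 -> P1=[4,3,4,0,4,6](1) P2=[6,2,4,3,3,3](0)
Move 2: P1 pit1 -> P1=[4,0,5,1,5,6](1) P2=[6,2,4,3,3,3](0)
Move 3: P1 pit5 -> P1=[4,0,5,1,5,0](2) P2=[7,3,5,4,4,3](0)
Move 4: P1 pit0 -> P1=[0,1,6,2,6,0](2) P2=[7,3,5,4,4,3](0)
Move 5: P1 pit2 -> P1=[0,1,0,3,7,1](3) P2=[8,4,5,4,4,3](0)
Move 6: P1 pit1 -> P1=[0,0,0,3,7,1](8) P2=[8,4,5,0,4,3](0)
Move 7: P1 pit5 -> P1=[0,0,0,3,7,0](9) P2=[8,4,5,0,4,3](0)
Move 8: P2 pit1 -> P1=[0,0,0,3,7,0](9) P2=[8,0,6,1,5,4](0)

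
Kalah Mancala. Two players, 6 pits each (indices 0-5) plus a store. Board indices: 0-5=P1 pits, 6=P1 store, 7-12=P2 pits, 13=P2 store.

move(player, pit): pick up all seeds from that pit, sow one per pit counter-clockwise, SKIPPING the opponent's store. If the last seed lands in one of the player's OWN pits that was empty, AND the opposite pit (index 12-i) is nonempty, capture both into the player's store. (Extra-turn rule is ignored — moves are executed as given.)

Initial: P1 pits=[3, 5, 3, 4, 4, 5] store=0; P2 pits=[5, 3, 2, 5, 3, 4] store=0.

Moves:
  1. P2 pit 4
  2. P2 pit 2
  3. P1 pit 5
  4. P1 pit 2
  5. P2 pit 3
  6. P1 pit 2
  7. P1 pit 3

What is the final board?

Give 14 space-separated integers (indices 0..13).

Move 1: P2 pit4 -> P1=[4,5,3,4,4,5](0) P2=[5,3,2,5,0,5](1)
Move 2: P2 pit2 -> P1=[4,0,3,4,4,5](0) P2=[5,3,0,6,0,5](7)
Move 3: P1 pit5 -> P1=[4,0,3,4,4,0](1) P2=[6,4,1,7,0,5](7)
Move 4: P1 pit2 -> P1=[4,0,0,5,5,0](8) P2=[0,4,1,7,0,5](7)
Move 5: P2 pit3 -> P1=[5,1,1,6,5,0](8) P2=[0,4,1,0,1,6](8)
Move 6: P1 pit2 -> P1=[5,1,0,7,5,0](8) P2=[0,4,1,0,1,6](8)
Move 7: P1 pit3 -> P1=[5,1,0,0,6,1](9) P2=[1,5,2,1,1,6](8)

Answer: 5 1 0 0 6 1 9 1 5 2 1 1 6 8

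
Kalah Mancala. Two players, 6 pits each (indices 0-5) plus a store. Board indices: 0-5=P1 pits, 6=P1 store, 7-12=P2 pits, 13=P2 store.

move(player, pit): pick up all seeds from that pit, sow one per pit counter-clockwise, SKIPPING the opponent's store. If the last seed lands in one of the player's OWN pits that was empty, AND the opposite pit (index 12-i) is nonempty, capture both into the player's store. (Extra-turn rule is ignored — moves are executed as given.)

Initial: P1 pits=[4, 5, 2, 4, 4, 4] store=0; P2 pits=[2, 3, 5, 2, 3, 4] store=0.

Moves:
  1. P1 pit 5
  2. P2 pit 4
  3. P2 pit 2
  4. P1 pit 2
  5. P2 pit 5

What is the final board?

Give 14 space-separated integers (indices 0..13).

Move 1: P1 pit5 -> P1=[4,5,2,4,4,0](1) P2=[3,4,6,2,3,4](0)
Move 2: P2 pit4 -> P1=[5,5,2,4,4,0](1) P2=[3,4,6,2,0,5](1)
Move 3: P2 pit2 -> P1=[6,6,2,4,4,0](1) P2=[3,4,0,3,1,6](2)
Move 4: P1 pit2 -> P1=[6,6,0,5,5,0](1) P2=[3,4,0,3,1,6](2)
Move 5: P2 pit5 -> P1=[7,7,1,6,6,0](1) P2=[3,4,0,3,1,0](3)

Answer: 7 7 1 6 6 0 1 3 4 0 3 1 0 3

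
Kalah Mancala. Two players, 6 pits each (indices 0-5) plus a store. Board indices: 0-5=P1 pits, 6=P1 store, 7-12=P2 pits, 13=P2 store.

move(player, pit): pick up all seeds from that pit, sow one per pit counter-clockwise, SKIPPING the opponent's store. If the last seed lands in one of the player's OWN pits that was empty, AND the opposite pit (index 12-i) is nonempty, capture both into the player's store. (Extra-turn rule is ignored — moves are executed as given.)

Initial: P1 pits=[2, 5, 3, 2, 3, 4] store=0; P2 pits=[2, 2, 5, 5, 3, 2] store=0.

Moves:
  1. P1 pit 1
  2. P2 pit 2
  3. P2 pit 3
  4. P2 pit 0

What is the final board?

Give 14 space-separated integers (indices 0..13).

Move 1: P1 pit1 -> P1=[2,0,4,3,4,5](1) P2=[2,2,5,5,3,2](0)
Move 2: P2 pit2 -> P1=[3,0,4,3,4,5](1) P2=[2,2,0,6,4,3](1)
Move 3: P2 pit3 -> P1=[4,1,5,3,4,5](1) P2=[2,2,0,0,5,4](2)
Move 4: P2 pit0 -> P1=[4,1,5,0,4,5](1) P2=[0,3,0,0,5,4](6)

Answer: 4 1 5 0 4 5 1 0 3 0 0 5 4 6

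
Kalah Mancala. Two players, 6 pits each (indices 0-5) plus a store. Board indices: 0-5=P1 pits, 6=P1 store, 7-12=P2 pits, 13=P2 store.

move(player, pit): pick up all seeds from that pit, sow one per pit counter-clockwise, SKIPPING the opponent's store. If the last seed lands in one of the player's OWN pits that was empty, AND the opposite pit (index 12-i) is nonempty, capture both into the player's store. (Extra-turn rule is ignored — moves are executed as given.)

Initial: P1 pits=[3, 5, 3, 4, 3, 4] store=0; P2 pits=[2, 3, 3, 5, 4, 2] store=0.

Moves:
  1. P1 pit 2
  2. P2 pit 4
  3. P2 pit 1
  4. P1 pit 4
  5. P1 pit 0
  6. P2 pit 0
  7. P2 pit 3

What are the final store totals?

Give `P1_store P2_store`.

Move 1: P1 pit2 -> P1=[3,5,0,5,4,5](0) P2=[2,3,3,5,4,2](0)
Move 2: P2 pit4 -> P1=[4,6,0,5,4,5](0) P2=[2,3,3,5,0,3](1)
Move 3: P2 pit1 -> P1=[4,0,0,5,4,5](0) P2=[2,0,4,6,0,3](8)
Move 4: P1 pit4 -> P1=[4,0,0,5,0,6](1) P2=[3,1,4,6,0,3](8)
Move 5: P1 pit0 -> P1=[0,1,1,6,0,6](3) P2=[3,0,4,6,0,3](8)
Move 6: P2 pit0 -> P1=[0,1,1,6,0,6](3) P2=[0,1,5,7,0,3](8)
Move 7: P2 pit3 -> P1=[1,2,2,7,0,6](3) P2=[0,1,5,0,1,4](9)

Answer: 3 9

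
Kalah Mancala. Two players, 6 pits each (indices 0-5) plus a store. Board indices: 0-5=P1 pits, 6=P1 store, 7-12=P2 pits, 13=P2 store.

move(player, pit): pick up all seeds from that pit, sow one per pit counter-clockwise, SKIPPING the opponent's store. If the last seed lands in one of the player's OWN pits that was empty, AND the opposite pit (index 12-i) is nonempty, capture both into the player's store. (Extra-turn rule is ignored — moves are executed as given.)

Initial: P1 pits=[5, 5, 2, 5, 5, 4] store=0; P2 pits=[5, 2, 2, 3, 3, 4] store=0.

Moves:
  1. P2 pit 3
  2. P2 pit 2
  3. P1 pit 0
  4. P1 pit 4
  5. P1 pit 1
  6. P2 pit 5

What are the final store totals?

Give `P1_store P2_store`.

Move 1: P2 pit3 -> P1=[5,5,2,5,5,4](0) P2=[5,2,2,0,4,5](1)
Move 2: P2 pit2 -> P1=[5,5,2,5,5,4](0) P2=[5,2,0,1,5,5](1)
Move 3: P1 pit0 -> P1=[0,6,3,6,6,5](0) P2=[5,2,0,1,5,5](1)
Move 4: P1 pit4 -> P1=[0,6,3,6,0,6](1) P2=[6,3,1,2,5,5](1)
Move 5: P1 pit1 -> P1=[0,0,4,7,1,7](2) P2=[7,3,1,2,5,5](1)
Move 6: P2 pit5 -> P1=[1,1,5,8,1,7](2) P2=[7,3,1,2,5,0](2)

Answer: 2 2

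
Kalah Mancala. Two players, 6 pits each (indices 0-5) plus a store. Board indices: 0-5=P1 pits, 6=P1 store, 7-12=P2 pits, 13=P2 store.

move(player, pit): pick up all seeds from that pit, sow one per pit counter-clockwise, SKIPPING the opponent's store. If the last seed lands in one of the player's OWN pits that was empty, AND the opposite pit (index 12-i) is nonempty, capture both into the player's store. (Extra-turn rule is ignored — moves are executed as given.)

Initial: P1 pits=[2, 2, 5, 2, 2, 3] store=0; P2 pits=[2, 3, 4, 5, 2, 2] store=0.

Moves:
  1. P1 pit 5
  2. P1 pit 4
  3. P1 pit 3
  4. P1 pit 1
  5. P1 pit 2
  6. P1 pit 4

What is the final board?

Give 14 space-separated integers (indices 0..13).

Move 1: P1 pit5 -> P1=[2,2,5,2,2,0](1) P2=[3,4,4,5,2,2](0)
Move 2: P1 pit4 -> P1=[2,2,5,2,0,1](2) P2=[3,4,4,5,2,2](0)
Move 3: P1 pit3 -> P1=[2,2,5,0,1,2](2) P2=[3,4,4,5,2,2](0)
Move 4: P1 pit1 -> P1=[2,0,6,0,1,2](7) P2=[3,4,0,5,2,2](0)
Move 5: P1 pit2 -> P1=[2,0,0,1,2,3](8) P2=[4,5,0,5,2,2](0)
Move 6: P1 pit4 -> P1=[2,0,0,1,0,4](9) P2=[4,5,0,5,2,2](0)

Answer: 2 0 0 1 0 4 9 4 5 0 5 2 2 0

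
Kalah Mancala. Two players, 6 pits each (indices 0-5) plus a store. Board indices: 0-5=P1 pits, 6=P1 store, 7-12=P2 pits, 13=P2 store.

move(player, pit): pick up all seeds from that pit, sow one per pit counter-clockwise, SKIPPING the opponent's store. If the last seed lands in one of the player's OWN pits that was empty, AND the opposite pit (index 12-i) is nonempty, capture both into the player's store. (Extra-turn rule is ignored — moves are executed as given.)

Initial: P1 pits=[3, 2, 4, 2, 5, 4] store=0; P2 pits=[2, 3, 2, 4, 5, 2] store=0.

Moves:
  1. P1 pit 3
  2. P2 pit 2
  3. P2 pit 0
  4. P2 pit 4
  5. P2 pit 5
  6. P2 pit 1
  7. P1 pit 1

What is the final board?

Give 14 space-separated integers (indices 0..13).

Move 1: P1 pit3 -> P1=[3,2,4,0,6,5](0) P2=[2,3,2,4,5,2](0)
Move 2: P2 pit2 -> P1=[3,2,4,0,6,5](0) P2=[2,3,0,5,6,2](0)
Move 3: P2 pit0 -> P1=[3,2,4,0,6,5](0) P2=[0,4,1,5,6,2](0)
Move 4: P2 pit4 -> P1=[4,3,5,1,6,5](0) P2=[0,4,1,5,0,3](1)
Move 5: P2 pit5 -> P1=[5,4,5,1,6,5](0) P2=[0,4,1,5,0,0](2)
Move 6: P2 pit1 -> P1=[0,4,5,1,6,5](0) P2=[0,0,2,6,1,0](8)
Move 7: P1 pit1 -> P1=[0,0,6,2,7,6](0) P2=[0,0,2,6,1,0](8)

Answer: 0 0 6 2 7 6 0 0 0 2 6 1 0 8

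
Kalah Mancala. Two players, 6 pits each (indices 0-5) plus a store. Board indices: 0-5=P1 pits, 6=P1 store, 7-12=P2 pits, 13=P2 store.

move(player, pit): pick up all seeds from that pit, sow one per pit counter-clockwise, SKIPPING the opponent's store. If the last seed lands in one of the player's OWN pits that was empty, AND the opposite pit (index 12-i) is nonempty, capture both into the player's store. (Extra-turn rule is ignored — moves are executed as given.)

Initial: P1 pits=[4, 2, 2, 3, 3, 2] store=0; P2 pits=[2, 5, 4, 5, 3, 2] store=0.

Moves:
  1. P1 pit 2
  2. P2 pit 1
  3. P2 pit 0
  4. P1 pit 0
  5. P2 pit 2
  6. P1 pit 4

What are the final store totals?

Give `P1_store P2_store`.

Move 1: P1 pit2 -> P1=[4,2,0,4,4,2](0) P2=[2,5,4,5,3,2](0)
Move 2: P2 pit1 -> P1=[4,2,0,4,4,2](0) P2=[2,0,5,6,4,3](1)
Move 3: P2 pit0 -> P1=[4,2,0,4,4,2](0) P2=[0,1,6,6,4,3](1)
Move 4: P1 pit0 -> P1=[0,3,1,5,5,2](0) P2=[0,1,6,6,4,3](1)
Move 5: P2 pit2 -> P1=[1,4,1,5,5,2](0) P2=[0,1,0,7,5,4](2)
Move 6: P1 pit4 -> P1=[1,4,1,5,0,3](1) P2=[1,2,1,7,5,4](2)

Answer: 1 2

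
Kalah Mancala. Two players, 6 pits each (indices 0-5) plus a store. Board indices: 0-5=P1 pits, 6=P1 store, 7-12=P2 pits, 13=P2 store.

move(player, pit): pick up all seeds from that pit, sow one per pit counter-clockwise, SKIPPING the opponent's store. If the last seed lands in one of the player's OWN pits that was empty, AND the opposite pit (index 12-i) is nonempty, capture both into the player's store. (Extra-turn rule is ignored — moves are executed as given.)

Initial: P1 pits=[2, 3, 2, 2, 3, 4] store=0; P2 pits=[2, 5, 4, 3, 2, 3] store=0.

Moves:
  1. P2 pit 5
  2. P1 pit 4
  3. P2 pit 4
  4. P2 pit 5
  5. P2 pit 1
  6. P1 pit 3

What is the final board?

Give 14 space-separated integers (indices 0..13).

Answer: 3 4 2 0 1 6 1 3 0 5 4 1 1 4

Derivation:
Move 1: P2 pit5 -> P1=[3,4,2,2,3,4](0) P2=[2,5,4,3,2,0](1)
Move 2: P1 pit4 -> P1=[3,4,2,2,0,5](1) P2=[3,5,4,3,2,0](1)
Move 3: P2 pit4 -> P1=[3,4,2,2,0,5](1) P2=[3,5,4,3,0,1](2)
Move 4: P2 pit5 -> P1=[3,4,2,2,0,5](1) P2=[3,5,4,3,0,0](3)
Move 5: P2 pit1 -> P1=[3,4,2,2,0,5](1) P2=[3,0,5,4,1,1](4)
Move 6: P1 pit3 -> P1=[3,4,2,0,1,6](1) P2=[3,0,5,4,1,1](4)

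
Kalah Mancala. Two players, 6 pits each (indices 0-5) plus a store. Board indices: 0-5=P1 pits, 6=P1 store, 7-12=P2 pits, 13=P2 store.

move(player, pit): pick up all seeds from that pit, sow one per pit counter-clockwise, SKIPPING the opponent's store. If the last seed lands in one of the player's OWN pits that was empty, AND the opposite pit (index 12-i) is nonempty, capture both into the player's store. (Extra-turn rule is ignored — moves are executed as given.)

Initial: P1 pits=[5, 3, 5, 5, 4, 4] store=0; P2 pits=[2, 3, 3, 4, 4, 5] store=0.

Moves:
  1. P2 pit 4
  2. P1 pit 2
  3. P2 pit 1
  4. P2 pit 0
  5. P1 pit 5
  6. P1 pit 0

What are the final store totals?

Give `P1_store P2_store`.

Answer: 3 6

Derivation:
Move 1: P2 pit4 -> P1=[6,4,5,5,4,4](0) P2=[2,3,3,4,0,6](1)
Move 2: P1 pit2 -> P1=[6,4,0,6,5,5](1) P2=[3,3,3,4,0,6](1)
Move 3: P2 pit1 -> P1=[6,0,0,6,5,5](1) P2=[3,0,4,5,0,6](6)
Move 4: P2 pit0 -> P1=[6,0,0,6,5,5](1) P2=[0,1,5,6,0,6](6)
Move 5: P1 pit5 -> P1=[6,0,0,6,5,0](2) P2=[1,2,6,7,0,6](6)
Move 6: P1 pit0 -> P1=[0,1,1,7,6,1](3) P2=[1,2,6,7,0,6](6)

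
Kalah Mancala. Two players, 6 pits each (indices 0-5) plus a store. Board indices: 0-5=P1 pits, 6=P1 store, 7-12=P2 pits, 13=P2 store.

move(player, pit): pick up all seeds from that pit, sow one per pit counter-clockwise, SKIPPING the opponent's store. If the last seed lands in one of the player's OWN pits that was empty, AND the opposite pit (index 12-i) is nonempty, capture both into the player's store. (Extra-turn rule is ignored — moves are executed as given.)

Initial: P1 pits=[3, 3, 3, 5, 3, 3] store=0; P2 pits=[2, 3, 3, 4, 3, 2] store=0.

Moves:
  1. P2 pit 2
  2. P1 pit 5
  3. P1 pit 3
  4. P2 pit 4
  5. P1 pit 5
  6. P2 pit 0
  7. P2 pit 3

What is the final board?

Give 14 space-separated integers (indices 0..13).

Move 1: P2 pit2 -> P1=[3,3,3,5,3,3](0) P2=[2,3,0,5,4,3](0)
Move 2: P1 pit5 -> P1=[3,3,3,5,3,0](1) P2=[3,4,0,5,4,3](0)
Move 3: P1 pit3 -> P1=[3,3,3,0,4,1](2) P2=[4,5,0,5,4,3](0)
Move 4: P2 pit4 -> P1=[4,4,3,0,4,1](2) P2=[4,5,0,5,0,4](1)
Move 5: P1 pit5 -> P1=[4,4,3,0,4,0](3) P2=[4,5,0,5,0,4](1)
Move 6: P2 pit0 -> P1=[4,0,3,0,4,0](3) P2=[0,6,1,6,0,4](6)
Move 7: P2 pit3 -> P1=[5,1,4,0,4,0](3) P2=[0,6,1,0,1,5](7)

Answer: 5 1 4 0 4 0 3 0 6 1 0 1 5 7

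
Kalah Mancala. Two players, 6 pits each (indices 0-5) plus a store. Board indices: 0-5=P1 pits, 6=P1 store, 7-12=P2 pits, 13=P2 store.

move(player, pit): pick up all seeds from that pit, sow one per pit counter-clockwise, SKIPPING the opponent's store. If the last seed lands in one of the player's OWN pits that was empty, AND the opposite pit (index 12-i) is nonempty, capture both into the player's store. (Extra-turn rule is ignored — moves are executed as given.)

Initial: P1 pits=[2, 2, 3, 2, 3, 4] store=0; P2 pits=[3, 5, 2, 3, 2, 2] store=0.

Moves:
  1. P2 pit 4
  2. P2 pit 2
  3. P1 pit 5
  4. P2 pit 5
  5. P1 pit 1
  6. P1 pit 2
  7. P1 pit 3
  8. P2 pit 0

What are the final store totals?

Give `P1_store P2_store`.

Move 1: P2 pit4 -> P1=[2,2,3,2,3,4](0) P2=[3,5,2,3,0,3](1)
Move 2: P2 pit2 -> P1=[2,0,3,2,3,4](0) P2=[3,5,0,4,0,3](4)
Move 3: P1 pit5 -> P1=[2,0,3,2,3,0](1) P2=[4,6,1,4,0,3](4)
Move 4: P2 pit5 -> P1=[3,1,3,2,3,0](1) P2=[4,6,1,4,0,0](5)
Move 5: P1 pit1 -> P1=[3,0,4,2,3,0](1) P2=[4,6,1,4,0,0](5)
Move 6: P1 pit2 -> P1=[3,0,0,3,4,1](2) P2=[4,6,1,4,0,0](5)
Move 7: P1 pit3 -> P1=[3,0,0,0,5,2](3) P2=[4,6,1,4,0,0](5)
Move 8: P2 pit0 -> P1=[3,0,0,0,5,2](3) P2=[0,7,2,5,1,0](5)

Answer: 3 5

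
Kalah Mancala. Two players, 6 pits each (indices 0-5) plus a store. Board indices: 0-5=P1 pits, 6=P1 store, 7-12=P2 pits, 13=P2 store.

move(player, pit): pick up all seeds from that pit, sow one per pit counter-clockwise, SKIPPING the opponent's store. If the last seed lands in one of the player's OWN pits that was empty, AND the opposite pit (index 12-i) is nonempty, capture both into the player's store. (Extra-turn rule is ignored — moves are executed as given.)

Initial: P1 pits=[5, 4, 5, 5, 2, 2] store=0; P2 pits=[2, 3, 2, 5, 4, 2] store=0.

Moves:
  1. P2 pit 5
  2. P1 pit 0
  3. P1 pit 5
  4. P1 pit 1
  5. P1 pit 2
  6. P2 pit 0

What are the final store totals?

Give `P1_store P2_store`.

Answer: 4 1

Derivation:
Move 1: P2 pit5 -> P1=[6,4,5,5,2,2](0) P2=[2,3,2,5,4,0](1)
Move 2: P1 pit0 -> P1=[0,5,6,6,3,3](1) P2=[2,3,2,5,4,0](1)
Move 3: P1 pit5 -> P1=[0,5,6,6,3,0](2) P2=[3,4,2,5,4,0](1)
Move 4: P1 pit1 -> P1=[0,0,7,7,4,1](3) P2=[3,4,2,5,4,0](1)
Move 5: P1 pit2 -> P1=[0,0,0,8,5,2](4) P2=[4,5,3,5,4,0](1)
Move 6: P2 pit0 -> P1=[0,0,0,8,5,2](4) P2=[0,6,4,6,5,0](1)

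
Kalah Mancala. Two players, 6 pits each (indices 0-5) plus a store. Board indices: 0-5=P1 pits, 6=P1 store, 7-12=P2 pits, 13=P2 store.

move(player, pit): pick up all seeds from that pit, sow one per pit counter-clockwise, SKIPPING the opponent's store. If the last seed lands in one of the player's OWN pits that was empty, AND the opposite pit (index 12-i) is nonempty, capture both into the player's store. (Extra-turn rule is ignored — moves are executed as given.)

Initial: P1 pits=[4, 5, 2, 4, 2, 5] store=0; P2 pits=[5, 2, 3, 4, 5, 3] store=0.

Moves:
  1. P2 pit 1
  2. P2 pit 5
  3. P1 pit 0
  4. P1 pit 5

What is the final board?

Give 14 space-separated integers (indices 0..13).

Answer: 0 7 3 5 3 0 1 6 1 5 6 6 0 1

Derivation:
Move 1: P2 pit1 -> P1=[4,5,2,4,2,5](0) P2=[5,0,4,5,5,3](0)
Move 2: P2 pit5 -> P1=[5,6,2,4,2,5](0) P2=[5,0,4,5,5,0](1)
Move 3: P1 pit0 -> P1=[0,7,3,5,3,6](0) P2=[5,0,4,5,5,0](1)
Move 4: P1 pit5 -> P1=[0,7,3,5,3,0](1) P2=[6,1,5,6,6,0](1)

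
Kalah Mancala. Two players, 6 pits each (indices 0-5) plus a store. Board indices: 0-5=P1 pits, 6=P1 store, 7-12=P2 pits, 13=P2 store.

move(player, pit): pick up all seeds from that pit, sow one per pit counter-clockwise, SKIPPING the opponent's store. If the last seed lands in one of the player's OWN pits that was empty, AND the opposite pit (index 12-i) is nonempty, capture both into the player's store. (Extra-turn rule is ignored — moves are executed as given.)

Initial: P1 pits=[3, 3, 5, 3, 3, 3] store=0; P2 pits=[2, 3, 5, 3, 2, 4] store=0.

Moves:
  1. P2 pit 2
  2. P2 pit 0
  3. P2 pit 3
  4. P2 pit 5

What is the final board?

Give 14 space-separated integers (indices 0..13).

Answer: 6 4 6 1 4 3 0 0 4 0 0 4 0 7

Derivation:
Move 1: P2 pit2 -> P1=[4,3,5,3,3,3](0) P2=[2,3,0,4,3,5](1)
Move 2: P2 pit0 -> P1=[4,3,5,0,3,3](0) P2=[0,4,0,4,3,5](5)
Move 3: P2 pit3 -> P1=[5,3,5,0,3,3](0) P2=[0,4,0,0,4,6](6)
Move 4: P2 pit5 -> P1=[6,4,6,1,4,3](0) P2=[0,4,0,0,4,0](7)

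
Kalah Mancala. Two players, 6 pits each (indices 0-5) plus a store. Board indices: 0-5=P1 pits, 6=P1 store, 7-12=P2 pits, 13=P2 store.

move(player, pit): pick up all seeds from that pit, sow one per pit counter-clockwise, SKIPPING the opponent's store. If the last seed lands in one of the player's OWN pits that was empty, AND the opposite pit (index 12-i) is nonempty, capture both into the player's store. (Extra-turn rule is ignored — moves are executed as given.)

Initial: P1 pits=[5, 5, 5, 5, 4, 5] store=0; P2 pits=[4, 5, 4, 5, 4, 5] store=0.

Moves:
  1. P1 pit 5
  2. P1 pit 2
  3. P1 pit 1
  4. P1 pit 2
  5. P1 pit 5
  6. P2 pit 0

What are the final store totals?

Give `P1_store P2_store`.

Answer: 4 1

Derivation:
Move 1: P1 pit5 -> P1=[5,5,5,5,4,0](1) P2=[5,6,5,6,4,5](0)
Move 2: P1 pit2 -> P1=[5,5,0,6,5,1](2) P2=[6,6,5,6,4,5](0)
Move 3: P1 pit1 -> P1=[5,0,1,7,6,2](3) P2=[6,6,5,6,4,5](0)
Move 4: P1 pit2 -> P1=[5,0,0,8,6,2](3) P2=[6,6,5,6,4,5](0)
Move 5: P1 pit5 -> P1=[5,0,0,8,6,0](4) P2=[7,6,5,6,4,5](0)
Move 6: P2 pit0 -> P1=[6,0,0,8,6,0](4) P2=[0,7,6,7,5,6](1)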